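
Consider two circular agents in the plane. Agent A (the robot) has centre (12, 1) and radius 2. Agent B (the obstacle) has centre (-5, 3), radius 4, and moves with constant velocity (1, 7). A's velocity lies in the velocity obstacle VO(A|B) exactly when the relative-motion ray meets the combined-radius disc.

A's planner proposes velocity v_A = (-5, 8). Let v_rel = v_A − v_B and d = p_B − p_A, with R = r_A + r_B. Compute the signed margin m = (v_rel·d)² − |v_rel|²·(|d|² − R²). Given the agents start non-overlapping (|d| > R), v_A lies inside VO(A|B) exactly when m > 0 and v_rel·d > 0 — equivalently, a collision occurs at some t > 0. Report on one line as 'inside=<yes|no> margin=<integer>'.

d = (-17, 2),  |d|² = 293;  R = 2+4 = 6,  c = 293−6² = 257
v_rel = (-6, 1),  |v_rel|² = 37;  v_rel·d = (-6)·(-17) + (1)·(2) = 104
37·t² − 208·t + 257 = 0  ⇒  m = 104² − 37·257 = 1307
m = 1307 > 0,  v_rel·d = 104 > 0  ⇒  inside

inside=yes margin=1307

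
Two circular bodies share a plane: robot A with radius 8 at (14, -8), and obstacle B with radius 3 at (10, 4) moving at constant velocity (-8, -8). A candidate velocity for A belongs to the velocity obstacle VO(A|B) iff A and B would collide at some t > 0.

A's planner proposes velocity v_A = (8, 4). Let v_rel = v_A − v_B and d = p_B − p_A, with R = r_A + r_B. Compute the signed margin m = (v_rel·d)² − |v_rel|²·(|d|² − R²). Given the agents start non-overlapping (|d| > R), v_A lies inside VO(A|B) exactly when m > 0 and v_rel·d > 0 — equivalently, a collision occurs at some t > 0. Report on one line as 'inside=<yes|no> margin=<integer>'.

d = (-4, 12),  |d|² = 160;  R = 8+3 = 11,  c = 160−11² = 39
v_rel = (16, 12),  |v_rel|² = 400;  v_rel·d = (16)·(-4) + (12)·(12) = 80
400·t² − 160·t + 39 = 0  ⇒  m = 80² − 400·39 = -9200
m = -9200 < 0,  v_rel·d = 80 > 0  ⇒  outside

inside=no margin=-9200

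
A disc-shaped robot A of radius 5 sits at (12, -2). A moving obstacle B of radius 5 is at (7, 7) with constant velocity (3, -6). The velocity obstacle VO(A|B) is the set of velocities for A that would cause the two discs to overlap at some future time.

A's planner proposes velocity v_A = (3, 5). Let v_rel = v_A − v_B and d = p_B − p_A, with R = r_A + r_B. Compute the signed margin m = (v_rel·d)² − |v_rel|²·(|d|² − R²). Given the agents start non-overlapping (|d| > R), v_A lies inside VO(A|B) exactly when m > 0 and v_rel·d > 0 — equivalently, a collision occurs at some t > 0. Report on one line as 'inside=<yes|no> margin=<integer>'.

d = (-5, 9),  |d|² = 106;  R = 5+5 = 10,  c = 106−10² = 6
v_rel = (0, 11),  |v_rel|² = 121;  v_rel·d = (0)·(-5) + (11)·(9) = 99
121·t² − 198·t + 6 = 0  ⇒  m = 99² − 121·6 = 9075
m = 9075 > 0,  v_rel·d = 99 > 0  ⇒  inside

inside=yes margin=9075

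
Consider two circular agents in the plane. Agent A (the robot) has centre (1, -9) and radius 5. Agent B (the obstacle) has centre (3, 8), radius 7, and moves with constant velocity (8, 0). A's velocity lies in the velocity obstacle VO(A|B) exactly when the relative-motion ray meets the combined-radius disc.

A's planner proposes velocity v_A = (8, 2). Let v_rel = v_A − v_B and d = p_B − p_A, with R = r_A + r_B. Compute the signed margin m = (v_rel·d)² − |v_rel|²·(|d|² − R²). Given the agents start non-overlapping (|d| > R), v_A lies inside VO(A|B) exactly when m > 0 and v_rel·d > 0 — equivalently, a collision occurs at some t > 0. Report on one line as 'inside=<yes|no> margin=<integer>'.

d = (2, 17),  |d|² = 293;  R = 5+7 = 12,  c = 293−12² = 149
v_rel = (0, 2),  |v_rel|² = 4;  v_rel·d = (0)·(2) + (2)·(17) = 34
4·t² − 68·t + 149 = 0  ⇒  m = 34² − 4·149 = 560
m = 560 > 0,  v_rel·d = 34 > 0  ⇒  inside

inside=yes margin=560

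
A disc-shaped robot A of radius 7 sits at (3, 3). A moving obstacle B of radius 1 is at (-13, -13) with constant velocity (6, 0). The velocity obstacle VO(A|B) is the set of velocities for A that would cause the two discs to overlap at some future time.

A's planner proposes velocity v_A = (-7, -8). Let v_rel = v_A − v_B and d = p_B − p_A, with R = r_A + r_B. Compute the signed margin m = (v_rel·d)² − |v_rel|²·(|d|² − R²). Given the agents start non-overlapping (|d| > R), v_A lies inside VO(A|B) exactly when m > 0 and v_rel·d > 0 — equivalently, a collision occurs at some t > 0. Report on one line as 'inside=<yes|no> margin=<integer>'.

d = (-16, -16),  |d|² = 512;  R = 7+1 = 8,  c = 512−8² = 448
v_rel = (-13, -8),  |v_rel|² = 233;  v_rel·d = (-13)·(-16) + (-8)·(-16) = 336
233·t² − 672·t + 448 = 0  ⇒  m = 336² − 233·448 = 8512
m = 8512 > 0,  v_rel·d = 336 > 0  ⇒  inside

inside=yes margin=8512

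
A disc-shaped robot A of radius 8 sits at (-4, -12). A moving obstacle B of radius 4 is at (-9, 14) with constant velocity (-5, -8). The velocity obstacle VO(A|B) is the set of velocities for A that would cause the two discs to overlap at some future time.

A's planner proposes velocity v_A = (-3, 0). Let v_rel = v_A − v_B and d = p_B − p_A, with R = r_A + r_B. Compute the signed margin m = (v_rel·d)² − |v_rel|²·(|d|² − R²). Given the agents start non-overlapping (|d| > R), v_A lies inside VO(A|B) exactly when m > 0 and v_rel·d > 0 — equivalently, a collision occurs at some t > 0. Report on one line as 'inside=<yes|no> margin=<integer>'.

d = (-5, 26),  |d|² = 701;  R = 8+4 = 12,  c = 701−12² = 557
v_rel = (2, 8),  |v_rel|² = 68;  v_rel·d = (2)·(-5) + (8)·(26) = 198
68·t² − 396·t + 557 = 0  ⇒  m = 198² − 68·557 = 1328
m = 1328 > 0,  v_rel·d = 198 > 0  ⇒  inside

inside=yes margin=1328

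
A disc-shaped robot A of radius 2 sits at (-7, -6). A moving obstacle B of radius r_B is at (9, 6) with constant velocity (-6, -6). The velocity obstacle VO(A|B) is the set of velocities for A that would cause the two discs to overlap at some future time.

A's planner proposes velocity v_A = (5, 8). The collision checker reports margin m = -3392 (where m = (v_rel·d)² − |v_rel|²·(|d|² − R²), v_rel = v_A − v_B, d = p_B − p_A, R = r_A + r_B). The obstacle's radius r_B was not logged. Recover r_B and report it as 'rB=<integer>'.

m = -3392
d = (16, 12);  v_rel = (11, 14),  |v_rel|² = 317
v_rel×d = (11)·(12) − (14)·(16) = -92
since m = R²·317 − (-92)²:  R² = (8464 + -3392) / 317 = 16
R = √16 = 4  ⇒  r_B = 4 − 2 = 2

rB=2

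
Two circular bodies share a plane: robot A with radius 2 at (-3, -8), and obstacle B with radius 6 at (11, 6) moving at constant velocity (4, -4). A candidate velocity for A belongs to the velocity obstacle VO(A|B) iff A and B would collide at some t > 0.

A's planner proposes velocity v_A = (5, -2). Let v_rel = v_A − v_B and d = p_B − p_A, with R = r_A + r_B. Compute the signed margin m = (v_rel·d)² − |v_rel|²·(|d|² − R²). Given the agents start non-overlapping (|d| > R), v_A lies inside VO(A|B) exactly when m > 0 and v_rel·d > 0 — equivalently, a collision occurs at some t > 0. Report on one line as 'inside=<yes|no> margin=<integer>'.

d = (14, 14),  |d|² = 392;  R = 2+6 = 8,  c = 392−8² = 328
v_rel = (1, 2),  |v_rel|² = 5;  v_rel·d = (1)·(14) + (2)·(14) = 42
5·t² − 84·t + 328 = 0  ⇒  m = 42² − 5·328 = 124
m = 124 > 0,  v_rel·d = 42 > 0  ⇒  inside

inside=yes margin=124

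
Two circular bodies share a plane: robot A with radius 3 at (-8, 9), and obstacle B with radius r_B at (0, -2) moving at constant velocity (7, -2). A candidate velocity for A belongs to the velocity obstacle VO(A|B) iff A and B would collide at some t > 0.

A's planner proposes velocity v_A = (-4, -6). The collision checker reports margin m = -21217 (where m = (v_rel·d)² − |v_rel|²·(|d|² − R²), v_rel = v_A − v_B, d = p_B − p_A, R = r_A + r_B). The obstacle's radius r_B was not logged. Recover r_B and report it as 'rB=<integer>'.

m = -21217
d = (8, -11);  v_rel = (-11, -4),  |v_rel|² = 137
v_rel×d = (-11)·(-11) − (-4)·(8) = 153
since m = R²·137 − 153²:  R² = (23409 + -21217) / 137 = 16
R = √16 = 4  ⇒  r_B = 4 − 3 = 1

rB=1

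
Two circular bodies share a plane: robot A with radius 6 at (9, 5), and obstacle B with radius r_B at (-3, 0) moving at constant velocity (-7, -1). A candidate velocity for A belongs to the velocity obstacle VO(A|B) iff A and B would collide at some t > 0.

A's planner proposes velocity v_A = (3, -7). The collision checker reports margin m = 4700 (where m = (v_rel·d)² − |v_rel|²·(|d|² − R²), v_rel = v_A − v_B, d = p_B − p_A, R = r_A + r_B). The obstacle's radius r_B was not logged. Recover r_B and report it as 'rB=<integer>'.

m = 4700
d = (-12, -5);  v_rel = (10, -6),  |v_rel|² = 136
v_rel×d = (10)·(-5) − (-6)·(-12) = -122
since m = R²·136 − (-122)²:  R² = (14884 + 4700) / 136 = 144
R = √144 = 12  ⇒  r_B = 12 − 6 = 6

rB=6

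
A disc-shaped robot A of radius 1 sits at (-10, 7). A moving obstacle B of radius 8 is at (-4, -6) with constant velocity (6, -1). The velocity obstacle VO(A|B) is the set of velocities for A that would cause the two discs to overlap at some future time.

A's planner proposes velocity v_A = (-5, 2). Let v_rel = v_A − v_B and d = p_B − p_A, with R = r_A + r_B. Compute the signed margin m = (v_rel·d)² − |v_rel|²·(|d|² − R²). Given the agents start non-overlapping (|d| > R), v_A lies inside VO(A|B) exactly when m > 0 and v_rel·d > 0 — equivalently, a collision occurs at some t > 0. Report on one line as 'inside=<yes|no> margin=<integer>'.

d = (6, -13),  |d|² = 205;  R = 1+8 = 9,  c = 205−9² = 124
v_rel = (-11, 3),  |v_rel|² = 130;  v_rel·d = (-11)·(6) + (3)·(-13) = -105
130·t² + 210·t + 124 = 0  ⇒  m = (-105)² − 130·124 = -5095
m = -5095 < 0,  v_rel·d = -105 < 0  ⇒  outside

inside=no margin=-5095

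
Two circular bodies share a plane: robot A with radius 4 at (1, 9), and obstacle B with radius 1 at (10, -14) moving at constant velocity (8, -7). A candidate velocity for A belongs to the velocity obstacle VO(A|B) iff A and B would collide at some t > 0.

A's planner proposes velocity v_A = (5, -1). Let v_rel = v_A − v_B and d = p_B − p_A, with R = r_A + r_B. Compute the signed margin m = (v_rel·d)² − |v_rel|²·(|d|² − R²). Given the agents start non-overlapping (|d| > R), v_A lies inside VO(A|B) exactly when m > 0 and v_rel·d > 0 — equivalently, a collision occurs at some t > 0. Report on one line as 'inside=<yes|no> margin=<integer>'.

d = (9, -23),  |d|² = 610;  R = 4+1 = 5,  c = 610−5² = 585
v_rel = (-3, 6),  |v_rel|² = 45;  v_rel·d = (-3)·(9) + (6)·(-23) = -165
45·t² + 330·t + 585 = 0  ⇒  m = (-165)² − 45·585 = 900
m = 900 > 0,  v_rel·d = -165 < 0  ⇒  outside

inside=no margin=900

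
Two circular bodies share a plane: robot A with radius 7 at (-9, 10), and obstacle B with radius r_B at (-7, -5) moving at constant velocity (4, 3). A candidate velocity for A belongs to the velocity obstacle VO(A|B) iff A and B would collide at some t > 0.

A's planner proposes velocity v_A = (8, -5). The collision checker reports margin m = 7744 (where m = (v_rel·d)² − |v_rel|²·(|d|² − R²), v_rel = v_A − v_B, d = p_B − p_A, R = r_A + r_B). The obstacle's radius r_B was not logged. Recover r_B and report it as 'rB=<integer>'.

m = 7744
d = (2, -15);  v_rel = (4, -8),  |v_rel|² = 80
v_rel×d = (4)·(-15) − (-8)·(2) = -44
since m = R²·80 − (-44)²:  R² = (1936 + 7744) / 80 = 121
R = √121 = 11  ⇒  r_B = 11 − 7 = 4

rB=4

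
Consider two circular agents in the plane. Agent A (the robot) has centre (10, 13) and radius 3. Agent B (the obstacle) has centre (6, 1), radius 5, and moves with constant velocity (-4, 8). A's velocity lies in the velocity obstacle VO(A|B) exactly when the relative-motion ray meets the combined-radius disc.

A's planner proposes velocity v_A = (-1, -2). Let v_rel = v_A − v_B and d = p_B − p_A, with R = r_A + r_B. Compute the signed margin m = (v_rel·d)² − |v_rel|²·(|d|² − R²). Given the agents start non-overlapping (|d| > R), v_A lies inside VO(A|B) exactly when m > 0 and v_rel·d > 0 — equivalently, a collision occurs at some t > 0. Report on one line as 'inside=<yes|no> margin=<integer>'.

d = (-4, -12),  |d|² = 160;  R = 3+5 = 8,  c = 160−8² = 96
v_rel = (3, -10),  |v_rel|² = 109;  v_rel·d = (3)·(-4) + (-10)·(-12) = 108
109·t² − 216·t + 96 = 0  ⇒  m = 108² − 109·96 = 1200
m = 1200 > 0,  v_rel·d = 108 > 0  ⇒  inside

inside=yes margin=1200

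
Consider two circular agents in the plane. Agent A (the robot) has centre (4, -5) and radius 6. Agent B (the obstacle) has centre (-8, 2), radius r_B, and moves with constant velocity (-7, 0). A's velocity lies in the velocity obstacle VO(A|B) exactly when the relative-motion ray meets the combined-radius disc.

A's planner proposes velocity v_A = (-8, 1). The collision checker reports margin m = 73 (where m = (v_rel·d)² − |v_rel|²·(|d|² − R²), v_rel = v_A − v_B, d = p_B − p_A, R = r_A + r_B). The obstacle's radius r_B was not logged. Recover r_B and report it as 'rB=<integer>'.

m = 73
d = (-12, 7);  v_rel = (-1, 1),  |v_rel|² = 2
v_rel×d = (-1)·(7) − (1)·(-12) = 5
since m = R²·2 − 5²:  R² = (25 + 73) / 2 = 49
R = √49 = 7  ⇒  r_B = 7 − 6 = 1

rB=1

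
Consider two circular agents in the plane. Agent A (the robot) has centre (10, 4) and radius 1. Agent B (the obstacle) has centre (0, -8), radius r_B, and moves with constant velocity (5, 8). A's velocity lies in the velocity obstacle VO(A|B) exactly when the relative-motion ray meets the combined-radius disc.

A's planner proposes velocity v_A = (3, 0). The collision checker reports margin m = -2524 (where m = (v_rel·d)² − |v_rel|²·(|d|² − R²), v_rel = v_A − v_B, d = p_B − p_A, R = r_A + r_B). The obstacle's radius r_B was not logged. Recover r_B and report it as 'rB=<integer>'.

m = -2524
d = (-10, -12);  v_rel = (-2, -8),  |v_rel|² = 68
v_rel×d = (-2)·(-12) − (-8)·(-10) = -56
since m = R²·68 − (-56)²:  R² = (3136 + -2524) / 68 = 9
R = √9 = 3  ⇒  r_B = 3 − 1 = 2

rB=2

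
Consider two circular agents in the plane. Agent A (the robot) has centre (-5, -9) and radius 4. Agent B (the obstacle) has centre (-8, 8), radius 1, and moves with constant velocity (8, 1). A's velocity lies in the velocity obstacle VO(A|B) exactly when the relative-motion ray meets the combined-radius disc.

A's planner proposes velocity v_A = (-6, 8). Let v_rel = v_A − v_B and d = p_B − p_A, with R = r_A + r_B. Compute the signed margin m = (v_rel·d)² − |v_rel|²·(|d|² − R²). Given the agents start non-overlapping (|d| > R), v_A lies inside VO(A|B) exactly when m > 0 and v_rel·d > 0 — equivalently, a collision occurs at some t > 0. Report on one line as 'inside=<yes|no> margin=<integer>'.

d = (-3, 17),  |d|² = 298;  R = 4+1 = 5,  c = 298−5² = 273
v_rel = (-14, 7),  |v_rel|² = 245;  v_rel·d = (-14)·(-3) + (7)·(17) = 161
245·t² − 322·t + 273 = 0  ⇒  m = 161² − 245·273 = -40964
m = -40964 < 0,  v_rel·d = 161 > 0  ⇒  outside

inside=no margin=-40964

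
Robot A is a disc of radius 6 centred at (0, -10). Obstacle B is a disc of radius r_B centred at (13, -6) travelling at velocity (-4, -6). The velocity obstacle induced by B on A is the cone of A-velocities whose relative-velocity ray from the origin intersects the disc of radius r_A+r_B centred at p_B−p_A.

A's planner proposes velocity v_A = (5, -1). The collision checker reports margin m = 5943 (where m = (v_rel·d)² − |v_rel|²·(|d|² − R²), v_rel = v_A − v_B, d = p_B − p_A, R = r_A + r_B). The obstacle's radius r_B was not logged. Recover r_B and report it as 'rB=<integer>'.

m = 5943
d = (13, 4);  v_rel = (9, 5),  |v_rel|² = 106
v_rel×d = (9)·(4) − (5)·(13) = -29
since m = R²·106 − (-29)²:  R² = (841 + 5943) / 106 = 64
R = √64 = 8  ⇒  r_B = 8 − 6 = 2

rB=2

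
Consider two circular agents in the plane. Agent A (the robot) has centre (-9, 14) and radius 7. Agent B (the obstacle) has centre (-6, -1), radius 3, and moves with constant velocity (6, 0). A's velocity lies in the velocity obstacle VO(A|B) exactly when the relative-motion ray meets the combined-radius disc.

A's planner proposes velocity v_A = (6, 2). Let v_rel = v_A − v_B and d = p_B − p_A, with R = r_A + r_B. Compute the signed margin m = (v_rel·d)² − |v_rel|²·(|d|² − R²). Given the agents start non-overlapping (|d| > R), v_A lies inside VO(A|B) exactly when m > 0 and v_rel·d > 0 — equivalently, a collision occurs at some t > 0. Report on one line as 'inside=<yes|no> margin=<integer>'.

d = (3, -15),  |d|² = 234;  R = 7+3 = 10,  c = 234−10² = 134
v_rel = (0, 2),  |v_rel|² = 4;  v_rel·d = (0)·(3) + (2)·(-15) = -30
4·t² + 60·t + 134 = 0  ⇒  m = (-30)² − 4·134 = 364
m = 364 > 0,  v_rel·d = -30 < 0  ⇒  outside

inside=no margin=364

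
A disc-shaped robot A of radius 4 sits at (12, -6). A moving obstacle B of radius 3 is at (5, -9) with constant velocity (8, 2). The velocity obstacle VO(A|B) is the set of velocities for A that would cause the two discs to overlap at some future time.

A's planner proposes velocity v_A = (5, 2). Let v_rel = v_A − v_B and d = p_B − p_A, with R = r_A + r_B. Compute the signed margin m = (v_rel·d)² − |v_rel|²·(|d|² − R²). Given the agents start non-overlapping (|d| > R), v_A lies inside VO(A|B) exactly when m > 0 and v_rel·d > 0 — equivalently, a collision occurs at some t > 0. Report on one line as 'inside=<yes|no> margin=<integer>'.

d = (-7, -3),  |d|² = 58;  R = 4+3 = 7,  c = 58−7² = 9
v_rel = (-3, 0),  |v_rel|² = 9;  v_rel·d = (-3)·(-7) + (0)·(-3) = 21
9·t² − 42·t + 9 = 0  ⇒  m = 21² − 9·9 = 360
m = 360 > 0,  v_rel·d = 21 > 0  ⇒  inside

inside=yes margin=360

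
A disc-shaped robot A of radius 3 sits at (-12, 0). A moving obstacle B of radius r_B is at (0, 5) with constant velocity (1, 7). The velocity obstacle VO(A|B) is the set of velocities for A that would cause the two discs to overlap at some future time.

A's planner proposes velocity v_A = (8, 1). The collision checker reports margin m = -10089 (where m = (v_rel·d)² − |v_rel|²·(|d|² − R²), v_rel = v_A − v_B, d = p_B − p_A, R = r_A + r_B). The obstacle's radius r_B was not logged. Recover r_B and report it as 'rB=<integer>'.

m = -10089
d = (12, 5);  v_rel = (7, -6),  |v_rel|² = 85
v_rel×d = (7)·(5) − (-6)·(12) = 107
since m = R²·85 − 107²:  R² = (11449 + -10089) / 85 = 16
R = √16 = 4  ⇒  r_B = 4 − 3 = 1

rB=1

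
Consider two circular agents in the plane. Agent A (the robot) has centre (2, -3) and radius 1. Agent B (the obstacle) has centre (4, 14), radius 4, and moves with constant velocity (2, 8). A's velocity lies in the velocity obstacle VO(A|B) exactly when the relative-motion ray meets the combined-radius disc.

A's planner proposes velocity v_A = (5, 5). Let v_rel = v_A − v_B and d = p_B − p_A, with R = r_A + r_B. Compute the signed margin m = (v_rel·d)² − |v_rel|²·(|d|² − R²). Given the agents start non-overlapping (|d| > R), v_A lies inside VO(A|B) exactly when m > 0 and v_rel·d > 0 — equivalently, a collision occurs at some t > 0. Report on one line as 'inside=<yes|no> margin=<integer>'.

d = (2, 17),  |d|² = 293;  R = 1+4 = 5,  c = 293−5² = 268
v_rel = (3, -3),  |v_rel|² = 18;  v_rel·d = (3)·(2) + (-3)·(17) = -45
18·t² + 90·t + 268 = 0  ⇒  m = (-45)² − 18·268 = -2799
m = -2799 < 0,  v_rel·d = -45 < 0  ⇒  outside

inside=no margin=-2799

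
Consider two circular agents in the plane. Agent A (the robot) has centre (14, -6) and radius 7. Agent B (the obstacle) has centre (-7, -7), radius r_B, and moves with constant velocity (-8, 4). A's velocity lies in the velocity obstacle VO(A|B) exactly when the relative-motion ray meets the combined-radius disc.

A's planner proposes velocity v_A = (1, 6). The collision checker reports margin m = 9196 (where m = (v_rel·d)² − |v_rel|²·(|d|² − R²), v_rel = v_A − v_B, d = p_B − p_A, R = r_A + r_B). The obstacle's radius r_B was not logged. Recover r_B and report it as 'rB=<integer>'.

m = 9196
d = (-21, -1);  v_rel = (9, 2),  |v_rel|² = 85
v_rel×d = (9)·(-1) − (2)·(-21) = 33
since m = R²·85 − 33²:  R² = (1089 + 9196) / 85 = 121
R = √121 = 11  ⇒  r_B = 11 − 7 = 4

rB=4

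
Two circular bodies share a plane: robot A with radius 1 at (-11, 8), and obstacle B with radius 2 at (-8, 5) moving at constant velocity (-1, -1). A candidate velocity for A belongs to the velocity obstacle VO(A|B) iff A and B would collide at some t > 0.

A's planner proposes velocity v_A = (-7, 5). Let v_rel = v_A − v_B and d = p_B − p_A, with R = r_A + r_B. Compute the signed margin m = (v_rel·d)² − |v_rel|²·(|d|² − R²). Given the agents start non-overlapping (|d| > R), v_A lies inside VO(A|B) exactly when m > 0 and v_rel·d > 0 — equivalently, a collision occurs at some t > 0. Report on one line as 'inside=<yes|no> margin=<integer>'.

d = (3, -3),  |d|² = 18;  R = 1+2 = 3,  c = 18−3² = 9
v_rel = (-6, 6),  |v_rel|² = 72;  v_rel·d = (-6)·(3) + (6)·(-3) = -36
72·t² + 72·t + 9 = 0  ⇒  m = (-36)² − 72·9 = 648
m = 648 > 0,  v_rel·d = -36 < 0  ⇒  outside

inside=no margin=648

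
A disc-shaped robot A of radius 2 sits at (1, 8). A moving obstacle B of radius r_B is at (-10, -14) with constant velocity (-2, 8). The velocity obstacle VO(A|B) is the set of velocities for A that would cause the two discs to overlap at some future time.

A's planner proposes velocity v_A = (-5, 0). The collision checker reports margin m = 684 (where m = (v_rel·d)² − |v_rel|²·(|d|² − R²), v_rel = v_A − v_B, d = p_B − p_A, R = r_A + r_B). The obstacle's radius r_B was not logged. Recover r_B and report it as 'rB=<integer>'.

m = 684
d = (-11, -22);  v_rel = (-3, -8),  |v_rel|² = 73
v_rel×d = (-3)·(-22) − (-8)·(-11) = -22
since m = R²·73 − (-22)²:  R² = (484 + 684) / 73 = 16
R = √16 = 4  ⇒  r_B = 4 − 2 = 2

rB=2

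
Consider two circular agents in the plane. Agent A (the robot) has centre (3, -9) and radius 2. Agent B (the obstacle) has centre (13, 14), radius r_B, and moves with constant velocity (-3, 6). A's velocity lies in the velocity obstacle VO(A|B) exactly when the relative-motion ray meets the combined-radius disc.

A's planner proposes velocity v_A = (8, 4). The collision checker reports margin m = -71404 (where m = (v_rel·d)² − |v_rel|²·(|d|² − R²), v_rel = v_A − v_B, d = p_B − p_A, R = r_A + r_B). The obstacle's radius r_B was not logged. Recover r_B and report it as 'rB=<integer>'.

m = -71404
d = (10, 23);  v_rel = (11, -2),  |v_rel|² = 125
v_rel×d = (11)·(23) − (-2)·(10) = 273
since m = R²·125 − 273²:  R² = (74529 + -71404) / 125 = 25
R = √25 = 5  ⇒  r_B = 5 − 2 = 3

rB=3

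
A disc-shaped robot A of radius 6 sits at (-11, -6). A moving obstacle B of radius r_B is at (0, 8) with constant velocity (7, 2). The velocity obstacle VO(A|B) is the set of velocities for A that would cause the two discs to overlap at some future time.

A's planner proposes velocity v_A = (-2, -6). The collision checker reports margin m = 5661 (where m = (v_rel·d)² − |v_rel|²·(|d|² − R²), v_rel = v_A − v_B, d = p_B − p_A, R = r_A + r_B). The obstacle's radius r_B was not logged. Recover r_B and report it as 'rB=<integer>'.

m = 5661
d = (11, 14);  v_rel = (-9, -8),  |v_rel|² = 145
v_rel×d = (-9)·(14) − (-8)·(11) = -38
since m = R²·145 − (-38)²:  R² = (1444 + 5661) / 145 = 49
R = √49 = 7  ⇒  r_B = 7 − 6 = 1

rB=1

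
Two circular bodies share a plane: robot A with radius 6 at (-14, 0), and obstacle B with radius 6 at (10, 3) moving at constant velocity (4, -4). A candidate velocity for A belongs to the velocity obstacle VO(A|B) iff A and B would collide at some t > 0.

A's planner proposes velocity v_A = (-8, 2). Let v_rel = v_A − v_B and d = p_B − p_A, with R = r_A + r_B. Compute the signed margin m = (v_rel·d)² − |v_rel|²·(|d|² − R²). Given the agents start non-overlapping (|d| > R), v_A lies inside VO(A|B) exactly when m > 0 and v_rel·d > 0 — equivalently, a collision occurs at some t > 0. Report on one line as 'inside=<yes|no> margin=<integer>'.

d = (24, 3),  |d|² = 585;  R = 6+6 = 12,  c = 585−12² = 441
v_rel = (-12, 6),  |v_rel|² = 180;  v_rel·d = (-12)·(24) + (6)·(3) = -270
180·t² + 540·t + 441 = 0  ⇒  m = (-270)² − 180·441 = -6480
m = -6480 < 0,  v_rel·d = -270 < 0  ⇒  outside

inside=no margin=-6480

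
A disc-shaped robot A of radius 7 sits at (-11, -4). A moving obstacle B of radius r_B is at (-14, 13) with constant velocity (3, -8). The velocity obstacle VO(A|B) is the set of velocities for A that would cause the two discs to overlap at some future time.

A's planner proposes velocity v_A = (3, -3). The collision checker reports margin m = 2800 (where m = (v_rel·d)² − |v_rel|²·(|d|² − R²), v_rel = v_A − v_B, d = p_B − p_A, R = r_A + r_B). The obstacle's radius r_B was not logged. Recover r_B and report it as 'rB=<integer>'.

m = 2800
d = (-3, 17);  v_rel = (0, 5),  |v_rel|² = 25
v_rel×d = (0)·(17) − (5)·(-3) = 15
since m = R²·25 − 15²:  R² = (225 + 2800) / 25 = 121
R = √121 = 11  ⇒  r_B = 11 − 7 = 4

rB=4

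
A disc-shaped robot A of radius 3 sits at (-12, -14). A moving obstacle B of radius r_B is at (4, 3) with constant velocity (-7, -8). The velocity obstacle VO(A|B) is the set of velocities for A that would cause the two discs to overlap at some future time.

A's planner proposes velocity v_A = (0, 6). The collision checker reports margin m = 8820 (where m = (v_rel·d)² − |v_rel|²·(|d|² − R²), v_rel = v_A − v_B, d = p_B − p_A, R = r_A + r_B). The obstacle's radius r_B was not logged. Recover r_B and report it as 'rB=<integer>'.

m = 8820
d = (16, 17);  v_rel = (7, 14),  |v_rel|² = 245
v_rel×d = (7)·(17) − (14)·(16) = -105
since m = R²·245 − (-105)²:  R² = (11025 + 8820) / 245 = 81
R = √81 = 9  ⇒  r_B = 9 − 3 = 6

rB=6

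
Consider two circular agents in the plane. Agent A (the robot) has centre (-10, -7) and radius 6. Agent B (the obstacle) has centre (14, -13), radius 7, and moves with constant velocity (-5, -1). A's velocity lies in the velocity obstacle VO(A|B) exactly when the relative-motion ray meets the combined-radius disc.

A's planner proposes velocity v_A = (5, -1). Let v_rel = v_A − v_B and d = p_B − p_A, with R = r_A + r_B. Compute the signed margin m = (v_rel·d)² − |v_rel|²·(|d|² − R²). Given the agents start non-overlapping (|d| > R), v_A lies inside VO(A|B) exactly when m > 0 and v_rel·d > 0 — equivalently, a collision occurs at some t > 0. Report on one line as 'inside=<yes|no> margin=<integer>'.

d = (24, -6),  |d|² = 612;  R = 6+7 = 13,  c = 612−13² = 443
v_rel = (10, 0),  |v_rel|² = 100;  v_rel·d = (10)·(24) + (0)·(-6) = 240
100·t² − 480·t + 443 = 0  ⇒  m = 240² − 100·443 = 13300
m = 13300 > 0,  v_rel·d = 240 > 0  ⇒  inside

inside=yes margin=13300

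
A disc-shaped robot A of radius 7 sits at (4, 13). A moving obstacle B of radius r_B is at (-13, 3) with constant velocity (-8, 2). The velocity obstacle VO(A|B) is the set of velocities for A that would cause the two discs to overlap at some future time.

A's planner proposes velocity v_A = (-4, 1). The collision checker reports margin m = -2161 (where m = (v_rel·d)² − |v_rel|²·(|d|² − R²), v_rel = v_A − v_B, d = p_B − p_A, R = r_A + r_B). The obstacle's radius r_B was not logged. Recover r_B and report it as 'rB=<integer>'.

m = -2161
d = (-17, -10);  v_rel = (4, -1),  |v_rel|² = 17
v_rel×d = (4)·(-10) − (-1)·(-17) = -57
since m = R²·17 − (-57)²:  R² = (3249 + -2161) / 17 = 64
R = √64 = 8  ⇒  r_B = 8 − 7 = 1

rB=1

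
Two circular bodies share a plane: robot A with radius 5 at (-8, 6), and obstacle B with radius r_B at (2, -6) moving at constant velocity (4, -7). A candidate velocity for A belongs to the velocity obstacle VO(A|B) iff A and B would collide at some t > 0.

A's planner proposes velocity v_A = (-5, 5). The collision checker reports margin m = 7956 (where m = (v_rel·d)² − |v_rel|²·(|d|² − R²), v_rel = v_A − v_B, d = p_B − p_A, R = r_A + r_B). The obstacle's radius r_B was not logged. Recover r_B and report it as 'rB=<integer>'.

m = 7956
d = (10, -12);  v_rel = (-9, 12),  |v_rel|² = 225
v_rel×d = (-9)·(-12) − (12)·(10) = -12
since m = R²·225 − (-12)²:  R² = (144 + 7956) / 225 = 36
R = √36 = 6  ⇒  r_B = 6 − 5 = 1

rB=1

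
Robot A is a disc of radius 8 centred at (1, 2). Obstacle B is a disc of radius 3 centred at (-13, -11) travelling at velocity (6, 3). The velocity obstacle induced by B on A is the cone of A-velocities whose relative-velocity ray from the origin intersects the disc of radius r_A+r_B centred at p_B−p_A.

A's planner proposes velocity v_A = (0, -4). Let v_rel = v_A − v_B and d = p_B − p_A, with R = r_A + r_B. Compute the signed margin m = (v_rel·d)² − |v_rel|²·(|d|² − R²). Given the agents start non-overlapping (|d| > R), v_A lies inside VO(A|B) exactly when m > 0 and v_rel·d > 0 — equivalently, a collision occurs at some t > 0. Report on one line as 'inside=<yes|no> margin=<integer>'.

d = (-14, -13),  |d|² = 365;  R = 8+3 = 11,  c = 365−11² = 244
v_rel = (-6, -7),  |v_rel|² = 85;  v_rel·d = (-6)·(-14) + (-7)·(-13) = 175
85·t² − 350·t + 244 = 0  ⇒  m = 175² − 85·244 = 9885
m = 9885 > 0,  v_rel·d = 175 > 0  ⇒  inside

inside=yes margin=9885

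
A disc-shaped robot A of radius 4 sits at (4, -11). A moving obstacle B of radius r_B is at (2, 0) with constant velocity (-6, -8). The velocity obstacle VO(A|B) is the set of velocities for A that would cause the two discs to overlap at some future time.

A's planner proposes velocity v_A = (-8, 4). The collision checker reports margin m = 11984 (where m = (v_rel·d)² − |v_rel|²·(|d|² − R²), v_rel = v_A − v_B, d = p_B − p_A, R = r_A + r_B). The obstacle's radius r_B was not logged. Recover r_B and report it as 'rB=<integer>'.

m = 11984
d = (-2, 11);  v_rel = (-2, 12),  |v_rel|² = 148
v_rel×d = (-2)·(11) − (12)·(-2) = 2
since m = R²·148 − 2²:  R² = (4 + 11984) / 148 = 81
R = √81 = 9  ⇒  r_B = 9 − 4 = 5

rB=5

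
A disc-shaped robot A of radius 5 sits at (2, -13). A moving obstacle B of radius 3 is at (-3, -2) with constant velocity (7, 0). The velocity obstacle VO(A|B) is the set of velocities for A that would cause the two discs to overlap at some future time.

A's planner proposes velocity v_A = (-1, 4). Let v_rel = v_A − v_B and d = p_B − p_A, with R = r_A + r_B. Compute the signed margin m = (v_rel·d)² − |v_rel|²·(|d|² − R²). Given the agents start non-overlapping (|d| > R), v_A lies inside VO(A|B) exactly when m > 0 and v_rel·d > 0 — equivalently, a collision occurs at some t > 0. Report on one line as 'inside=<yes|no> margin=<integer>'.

d = (-5, 11),  |d|² = 146;  R = 5+3 = 8,  c = 146−8² = 82
v_rel = (-8, 4),  |v_rel|² = 80;  v_rel·d = (-8)·(-5) + (4)·(11) = 84
80·t² − 168·t + 82 = 0  ⇒  m = 84² − 80·82 = 496
m = 496 > 0,  v_rel·d = 84 > 0  ⇒  inside

inside=yes margin=496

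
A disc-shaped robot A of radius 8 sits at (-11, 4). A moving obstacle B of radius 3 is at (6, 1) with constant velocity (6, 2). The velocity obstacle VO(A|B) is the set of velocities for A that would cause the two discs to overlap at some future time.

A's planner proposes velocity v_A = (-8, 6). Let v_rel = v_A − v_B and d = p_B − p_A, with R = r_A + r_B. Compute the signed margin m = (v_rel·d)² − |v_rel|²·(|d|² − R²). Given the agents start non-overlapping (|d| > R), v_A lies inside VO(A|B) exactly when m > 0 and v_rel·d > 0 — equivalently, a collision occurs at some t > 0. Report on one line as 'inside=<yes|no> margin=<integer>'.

d = (17, -3),  |d|² = 298;  R = 8+3 = 11,  c = 298−11² = 177
v_rel = (-14, 4),  |v_rel|² = 212;  v_rel·d = (-14)·(17) + (4)·(-3) = -250
212·t² + 500·t + 177 = 0  ⇒  m = (-250)² − 212·177 = 24976
m = 24976 > 0,  v_rel·d = -250 < 0  ⇒  outside

inside=no margin=24976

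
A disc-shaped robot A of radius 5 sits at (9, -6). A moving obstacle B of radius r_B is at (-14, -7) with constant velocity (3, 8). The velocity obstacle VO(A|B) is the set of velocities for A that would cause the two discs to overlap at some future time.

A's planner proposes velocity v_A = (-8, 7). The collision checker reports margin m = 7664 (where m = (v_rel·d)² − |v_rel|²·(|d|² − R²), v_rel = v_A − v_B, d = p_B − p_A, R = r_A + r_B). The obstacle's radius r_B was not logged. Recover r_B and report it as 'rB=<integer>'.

m = 7664
d = (-23, -1);  v_rel = (-11, -1),  |v_rel|² = 122
v_rel×d = (-11)·(-1) − (-1)·(-23) = -12
since m = R²·122 − (-12)²:  R² = (144 + 7664) / 122 = 64
R = √64 = 8  ⇒  r_B = 8 − 5 = 3

rB=3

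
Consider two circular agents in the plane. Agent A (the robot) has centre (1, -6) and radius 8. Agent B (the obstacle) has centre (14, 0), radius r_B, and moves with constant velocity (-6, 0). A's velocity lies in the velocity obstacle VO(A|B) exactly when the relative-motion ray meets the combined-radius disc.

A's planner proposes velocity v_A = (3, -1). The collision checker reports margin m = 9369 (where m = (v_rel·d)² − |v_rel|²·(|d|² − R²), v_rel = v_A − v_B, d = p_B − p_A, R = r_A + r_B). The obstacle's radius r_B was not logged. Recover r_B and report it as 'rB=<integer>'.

m = 9369
d = (13, 6);  v_rel = (9, -1),  |v_rel|² = 82
v_rel×d = (9)·(6) − (-1)·(13) = 67
since m = R²·82 − 67²:  R² = (4489 + 9369) / 82 = 169
R = √169 = 13  ⇒  r_B = 13 − 8 = 5

rB=5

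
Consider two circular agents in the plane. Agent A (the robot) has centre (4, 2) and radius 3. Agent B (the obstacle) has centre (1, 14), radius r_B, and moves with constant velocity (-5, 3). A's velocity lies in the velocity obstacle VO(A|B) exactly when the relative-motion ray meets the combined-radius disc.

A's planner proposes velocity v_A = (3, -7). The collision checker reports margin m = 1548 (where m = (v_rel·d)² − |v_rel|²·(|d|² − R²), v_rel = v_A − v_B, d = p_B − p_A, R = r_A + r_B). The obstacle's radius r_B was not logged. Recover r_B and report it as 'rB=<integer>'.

m = 1548
d = (-3, 12);  v_rel = (8, -10),  |v_rel|² = 164
v_rel×d = (8)·(12) − (-10)·(-3) = 66
since m = R²·164 − 66²:  R² = (4356 + 1548) / 164 = 36
R = √36 = 6  ⇒  r_B = 6 − 3 = 3

rB=3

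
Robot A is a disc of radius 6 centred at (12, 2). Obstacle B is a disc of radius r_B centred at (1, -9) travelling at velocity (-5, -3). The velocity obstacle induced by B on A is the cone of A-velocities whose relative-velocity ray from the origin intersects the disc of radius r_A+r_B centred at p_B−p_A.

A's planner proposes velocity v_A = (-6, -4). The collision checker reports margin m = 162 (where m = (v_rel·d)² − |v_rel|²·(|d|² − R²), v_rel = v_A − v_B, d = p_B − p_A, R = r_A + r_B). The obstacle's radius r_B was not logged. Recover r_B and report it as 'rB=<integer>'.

m = 162
d = (-11, -11);  v_rel = (-1, -1),  |v_rel|² = 2
v_rel×d = (-1)·(-11) − (-1)·(-11) = 0
since m = R²·2 − 0²:  R² = (0 + 162) / 2 = 81
R = √81 = 9  ⇒  r_B = 9 − 6 = 3

rB=3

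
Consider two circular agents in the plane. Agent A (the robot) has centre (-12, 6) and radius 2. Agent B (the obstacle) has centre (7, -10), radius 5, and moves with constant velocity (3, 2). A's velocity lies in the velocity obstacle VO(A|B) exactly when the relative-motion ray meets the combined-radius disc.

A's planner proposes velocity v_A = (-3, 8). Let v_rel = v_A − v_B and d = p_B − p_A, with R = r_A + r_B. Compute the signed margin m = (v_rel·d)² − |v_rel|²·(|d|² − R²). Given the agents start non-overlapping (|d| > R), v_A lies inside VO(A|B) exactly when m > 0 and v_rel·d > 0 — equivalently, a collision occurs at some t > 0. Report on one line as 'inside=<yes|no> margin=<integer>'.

d = (19, -16),  |d|² = 617;  R = 2+5 = 7,  c = 617−7² = 568
v_rel = (-6, 6),  |v_rel|² = 72;  v_rel·d = (-6)·(19) + (6)·(-16) = -210
72·t² + 420·t + 568 = 0  ⇒  m = (-210)² − 72·568 = 3204
m = 3204 > 0,  v_rel·d = -210 < 0  ⇒  outside

inside=no margin=3204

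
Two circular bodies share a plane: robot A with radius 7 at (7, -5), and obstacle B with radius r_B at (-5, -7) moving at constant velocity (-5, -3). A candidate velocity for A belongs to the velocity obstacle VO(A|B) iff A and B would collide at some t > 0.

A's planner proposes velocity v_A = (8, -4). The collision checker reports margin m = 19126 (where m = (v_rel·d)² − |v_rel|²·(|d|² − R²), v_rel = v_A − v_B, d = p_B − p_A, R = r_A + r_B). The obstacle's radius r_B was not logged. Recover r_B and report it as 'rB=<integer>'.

m = 19126
d = (-12, -2);  v_rel = (13, -1),  |v_rel|² = 170
v_rel×d = (13)·(-2) − (-1)·(-12) = -38
since m = R²·170 − (-38)²:  R² = (1444 + 19126) / 170 = 121
R = √121 = 11  ⇒  r_B = 11 − 7 = 4

rB=4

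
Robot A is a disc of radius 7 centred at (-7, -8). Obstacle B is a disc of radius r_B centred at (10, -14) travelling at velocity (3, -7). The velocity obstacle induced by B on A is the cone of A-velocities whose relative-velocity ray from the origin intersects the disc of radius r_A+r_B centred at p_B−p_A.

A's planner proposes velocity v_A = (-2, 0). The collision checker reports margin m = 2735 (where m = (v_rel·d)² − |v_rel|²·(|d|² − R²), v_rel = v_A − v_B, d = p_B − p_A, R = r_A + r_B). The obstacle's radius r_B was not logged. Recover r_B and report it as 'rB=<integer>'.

m = 2735
d = (17, -6);  v_rel = (-5, 7),  |v_rel|² = 74
v_rel×d = (-5)·(-6) − (7)·(17) = -89
since m = R²·74 − (-89)²:  R² = (7921 + 2735) / 74 = 144
R = √144 = 12  ⇒  r_B = 12 − 7 = 5

rB=5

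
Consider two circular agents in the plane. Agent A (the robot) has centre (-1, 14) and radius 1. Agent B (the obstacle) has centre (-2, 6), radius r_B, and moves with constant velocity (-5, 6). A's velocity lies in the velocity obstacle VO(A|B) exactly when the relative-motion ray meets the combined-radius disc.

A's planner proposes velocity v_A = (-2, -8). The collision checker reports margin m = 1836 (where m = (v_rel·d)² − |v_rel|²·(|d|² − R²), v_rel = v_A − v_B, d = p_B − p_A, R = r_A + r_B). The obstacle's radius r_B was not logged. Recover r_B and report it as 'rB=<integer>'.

m = 1836
d = (-1, -8);  v_rel = (3, -14),  |v_rel|² = 205
v_rel×d = (3)·(-8) − (-14)·(-1) = -38
since m = R²·205 − (-38)²:  R² = (1444 + 1836) / 205 = 16
R = √16 = 4  ⇒  r_B = 4 − 1 = 3

rB=3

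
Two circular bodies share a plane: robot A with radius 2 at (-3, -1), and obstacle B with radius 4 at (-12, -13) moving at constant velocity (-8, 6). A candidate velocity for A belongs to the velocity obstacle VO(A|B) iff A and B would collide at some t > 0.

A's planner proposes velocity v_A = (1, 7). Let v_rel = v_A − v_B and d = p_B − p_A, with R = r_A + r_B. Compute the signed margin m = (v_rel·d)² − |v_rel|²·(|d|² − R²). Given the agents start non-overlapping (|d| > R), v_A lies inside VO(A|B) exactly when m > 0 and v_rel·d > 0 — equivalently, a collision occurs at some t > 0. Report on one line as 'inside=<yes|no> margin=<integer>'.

d = (-9, -12),  |d|² = 225;  R = 2+4 = 6,  c = 225−6² = 189
v_rel = (9, 1),  |v_rel|² = 82;  v_rel·d = (9)·(-9) + (1)·(-12) = -93
82·t² + 186·t + 189 = 0  ⇒  m = (-93)² − 82·189 = -6849
m = -6849 < 0,  v_rel·d = -93 < 0  ⇒  outside

inside=no margin=-6849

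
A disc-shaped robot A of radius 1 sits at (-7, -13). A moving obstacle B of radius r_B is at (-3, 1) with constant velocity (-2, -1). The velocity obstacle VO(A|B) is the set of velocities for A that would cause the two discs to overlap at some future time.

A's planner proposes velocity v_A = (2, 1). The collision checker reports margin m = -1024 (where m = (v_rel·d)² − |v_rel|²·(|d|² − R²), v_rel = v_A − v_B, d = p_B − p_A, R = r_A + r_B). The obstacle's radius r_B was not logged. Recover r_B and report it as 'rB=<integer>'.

m = -1024
d = (4, 14);  v_rel = (4, 2),  |v_rel|² = 20
v_rel×d = (4)·(14) − (2)·(4) = 48
since m = R²·20 − 48²:  R² = (2304 + -1024) / 20 = 64
R = √64 = 8  ⇒  r_B = 8 − 1 = 7

rB=7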